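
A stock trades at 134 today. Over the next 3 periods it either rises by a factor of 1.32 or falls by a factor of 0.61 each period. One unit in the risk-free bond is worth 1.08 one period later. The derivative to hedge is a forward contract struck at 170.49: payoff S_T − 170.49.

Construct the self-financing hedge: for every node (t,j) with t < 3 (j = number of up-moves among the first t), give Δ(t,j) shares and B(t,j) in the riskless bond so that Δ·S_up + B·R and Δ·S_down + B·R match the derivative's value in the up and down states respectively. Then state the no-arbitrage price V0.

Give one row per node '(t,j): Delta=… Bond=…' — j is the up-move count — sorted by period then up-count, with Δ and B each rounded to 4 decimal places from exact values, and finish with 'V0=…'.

(0,0): Delta=1.0000 Bond=-135.3405
(1,0): Delta=1.0000 Bond=-146.1677
(1,1): Delta=1.0000 Bond=-146.1677
(2,0): Delta=1.0000 Bond=-157.8611
(2,1): Delta=1.0000 Bond=-157.8611
(2,2): Delta=1.0000 Bond=-157.8611
V0=-1.3405

Under the risk-neutral measure, an up-move has probability p* = (R−d)/(u−d) = 0.6620 and values discount at R = 1.08.
At expiry t=3: V(3,0)=-140.0745, V(3,1)=-104.6730, V(3,2)=-28.0662, V(3,3)=137.7057
  t=2,j=0: stock 49.8614 → up 65.8170 (V=-104.6730), down 30.4155 (V=-140.0745). Price -107.9997; hedge Δ=1.0000, bond B=-157.8611.
  t=2,j=1: stock 107.8968 → up 142.4238 (V=-28.0662), down 65.8170 (V=-104.6730). Price -49.9643; hedge Δ=1.0000, bond B=-157.8611.
  t=2,j=2: stock 233.4816 → up 308.1957 (V=137.7057), down 142.4238 (V=-28.0662). Price 75.6205; hedge Δ=1.0000, bond B=-157.8611.
  t=1,j=0: stock 81.7400 → up 107.8968 (V=-49.9643), down 49.8614 (V=-107.9997). Price -64.4277; hedge Δ=1.0000, bond B=-146.1677.
  t=1,j=1: stock 176.8800 → up 233.4816 (V=75.6205), down 107.8968 (V=-49.9643). Price 30.7123; hedge Δ=1.0000, bond B=-146.1677.
  t=0,j=0: stock 134.0000 → up 176.8800 (V=30.7123), down 81.7400 (V=-64.4277). Price -1.3405; hedge Δ=1.0000, bond B=-135.3405.
Each (Δ,B) replicates both successor values, so the strategy is self-financing and V0 is arbitrage-free.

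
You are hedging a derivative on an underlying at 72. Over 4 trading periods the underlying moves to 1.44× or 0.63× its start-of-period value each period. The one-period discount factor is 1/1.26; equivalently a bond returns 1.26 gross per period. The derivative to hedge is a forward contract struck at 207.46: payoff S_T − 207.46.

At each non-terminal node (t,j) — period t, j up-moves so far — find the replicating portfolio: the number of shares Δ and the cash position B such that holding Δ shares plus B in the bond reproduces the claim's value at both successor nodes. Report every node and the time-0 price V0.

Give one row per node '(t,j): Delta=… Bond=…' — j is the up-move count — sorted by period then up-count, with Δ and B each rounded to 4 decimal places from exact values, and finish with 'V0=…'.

Under the risk-neutral measure, an up-move has probability p* = (R−d)/(u−d) = 0.7778 and values discount at R = 1.26.
At expiry t=4: V(4,0)=-196.1179, V(4,1)=-181.5351, V(4,2)=-148.2031, V(4,3)=-72.0158, V(4,4)=102.1268
  t=3,j=0: stock 18.0034 → up 25.9249 (V=-181.5351), down 11.3421 (V=-196.1179). Price -146.6474; hedge Δ=1.0000, bond B=-164.6508.
  t=3,j=1: stock 41.1506 → up 59.2569 (V=-148.2031), down 25.9249 (V=-181.5351). Price -123.5002; hedge Δ=1.0000, bond B=-164.6508.
  t=3,j=2: stock 94.0585 → up 135.4442 (V=-72.0158), down 59.2569 (V=-148.2031). Price -70.5923; hedge Δ=1.0000, bond B=-164.6508.
  t=3,j=3: stock 214.9908 → up 309.5868 (V=102.1268), down 135.4442 (V=-72.0158). Price 50.3401; hedge Δ=1.0000, bond B=-164.6508.
  t=2,j=0: stock 28.5768 → up 41.1506 (V=-123.5002), down 18.0034 (V=-146.6474). Price -102.0984; hedge Δ=1.0000, bond B=-130.6752.
  t=2,j=1: stock 65.3184 → up 94.0585 (V=-70.5923), down 41.1506 (V=-123.5002). Price -65.3568; hedge Δ=1.0000, bond B=-130.6752.
  t=2,j=2: stock 149.2992 → up 214.9908 (V=50.3401), down 94.0585 (V=-70.5923). Price 18.6240; hedge Δ=1.0000, bond B=-130.6752.
  t=1,j=0: stock 45.3600 → up 65.3184 (V=-65.3568), down 28.5768 (V=-102.0984). Price -58.3505; hedge Δ=1.0000, bond B=-103.7105.
  t=1,j=1: stock 103.6800 → up 149.2992 (V=18.6240), down 65.3184 (V=-65.3568). Price -0.0305; hedge Δ=1.0000, bond B=-103.7105.
  t=0,j=0: stock 72.0000 → up 103.6800 (V=-0.0305), down 45.3600 (V=-58.3505). Price -10.3099; hedge Δ=1.0000, bond B=-82.3099.
The time-0 hedge costs -10.3099, which is the no-arbitrage price.

(0,0): Delta=1.0000 Bond=-82.3099
(1,0): Delta=1.0000 Bond=-103.7105
(1,1): Delta=1.0000 Bond=-103.7105
(2,0): Delta=1.0000 Bond=-130.6752
(2,1): Delta=1.0000 Bond=-130.6752
(2,2): Delta=1.0000 Bond=-130.6752
(3,0): Delta=1.0000 Bond=-164.6508
(3,1): Delta=1.0000 Bond=-164.6508
(3,2): Delta=1.0000 Bond=-164.6508
(3,3): Delta=1.0000 Bond=-164.6508
V0=-10.3099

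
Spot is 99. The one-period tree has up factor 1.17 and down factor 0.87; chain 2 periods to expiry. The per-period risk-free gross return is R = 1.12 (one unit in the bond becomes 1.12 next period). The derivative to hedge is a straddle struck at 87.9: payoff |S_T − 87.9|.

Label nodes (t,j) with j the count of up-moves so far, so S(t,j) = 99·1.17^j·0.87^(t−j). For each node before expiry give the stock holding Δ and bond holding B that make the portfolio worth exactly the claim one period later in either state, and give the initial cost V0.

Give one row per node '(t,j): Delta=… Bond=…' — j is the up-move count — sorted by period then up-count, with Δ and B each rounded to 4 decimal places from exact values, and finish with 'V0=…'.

No-arbitrage ⇒ martingale measure with p* = (R−d)/(u−d) = 0.8333.
Payoff layer (t=2): V(2,0)=12.9669, V(2,1)=12.8721, V(2,2)=47.6211
Node (1,0) S=86.1300: V=(p*·12.8721+(1−p*)·12.9669)/1.12=11.5071; Δ=(12.8721−12.9669)/(100.7721−74.9331)=-0.0037; B=V−Δ·S=11.8231
Node (1,1) S=115.8300: V=(p*·47.6211+(1−p*)·12.8721)/1.12=37.3479; Δ=(47.6211−12.8721)/(135.5211−100.7721)=1.0000; B=V−Δ·S=-78.4821
Node (0,0) S=99.0000: V=(p*·37.3479+(1−p*)·11.5071)/1.12=29.5009; Δ=(37.3479−11.5071)/(115.8300−86.1300)=0.8701; B=V−Δ·S=-56.6351
Check: Δ(0,0)·S0 + B(0,0) = 29.5009 = V0.

(0,0): Delta=0.8701 Bond=-56.6351
(1,0): Delta=-0.0037 Bond=11.8231
(1,1): Delta=1.0000 Bond=-78.4821
V0=29.5009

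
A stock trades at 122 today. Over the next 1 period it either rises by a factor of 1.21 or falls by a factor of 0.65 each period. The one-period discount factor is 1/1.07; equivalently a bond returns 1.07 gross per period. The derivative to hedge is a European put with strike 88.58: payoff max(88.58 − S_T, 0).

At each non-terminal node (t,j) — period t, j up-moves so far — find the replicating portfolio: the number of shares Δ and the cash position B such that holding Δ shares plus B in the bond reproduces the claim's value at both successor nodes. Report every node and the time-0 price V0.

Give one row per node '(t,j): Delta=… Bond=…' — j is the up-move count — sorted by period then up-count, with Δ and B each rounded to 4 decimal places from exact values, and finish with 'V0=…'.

(0,0): Delta=-0.1358 Bond=18.7397
V0=2.1682

Risk-neutral probability p* = (R−d)/(u−d) = (1.07−0.65)/(1.21−0.65) = 0.7500.
Terminal values V(1,·): V(1,0)=9.2800, V(1,1)=0.0000
Node (0,0) S=122.0000: V=(p*·0.0000+(1−p*)·9.2800)/1.07=2.1682; Δ=(0.0000−9.2800)/(147.6200−79.3000)=-0.1358; B=V−Δ·S=18.7397
Each (Δ,B) replicates both successor values, so the strategy is self-financing and V0 is arbitrage-free.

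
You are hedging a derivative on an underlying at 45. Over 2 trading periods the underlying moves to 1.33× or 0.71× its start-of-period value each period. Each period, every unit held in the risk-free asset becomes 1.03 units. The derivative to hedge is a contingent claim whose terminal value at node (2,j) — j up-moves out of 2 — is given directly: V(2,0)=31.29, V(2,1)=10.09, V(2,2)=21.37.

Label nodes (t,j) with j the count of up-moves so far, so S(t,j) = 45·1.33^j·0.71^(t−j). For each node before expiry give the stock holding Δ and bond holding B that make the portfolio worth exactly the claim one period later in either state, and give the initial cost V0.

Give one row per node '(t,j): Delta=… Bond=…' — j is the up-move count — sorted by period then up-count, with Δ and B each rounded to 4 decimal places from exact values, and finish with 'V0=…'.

(0,0): Delta=-0.1544 Bond=23.9685
(1,0): Delta=-1.0702 Bond=53.9490
(1,1): Delta=0.3040 Bond=-2.7451
V0=17.0218

No-arbitrage ⇒ martingale measure with p* = (R−d)/(u−d) = 0.5161.
Terminal values V(2,·): V(2,0)=31.2900, V(2,1)=10.0900, V(2,2)=21.3700
  t=1,j=0: stock 31.9500 → up 42.4935 (V=10.0900), down 22.6845 (V=31.2900). Price 19.7554; hedge Δ=-1.0702, bond B=53.9490.
  t=1,j=1: stock 59.8500 → up 79.6005 (V=21.3700), down 42.4935 (V=10.0900). Price 15.4485; hedge Δ=0.3040, bond B=-2.7451.
  t=0,j=0: stock 45.0000 → up 59.8500 (V=15.4485), down 31.9500 (V=19.7554). Price 17.0218; hedge Δ=-0.1544, bond B=23.9685.
Check: Δ(0,0)·S0 + B(0,0) = 17.0218 = V0.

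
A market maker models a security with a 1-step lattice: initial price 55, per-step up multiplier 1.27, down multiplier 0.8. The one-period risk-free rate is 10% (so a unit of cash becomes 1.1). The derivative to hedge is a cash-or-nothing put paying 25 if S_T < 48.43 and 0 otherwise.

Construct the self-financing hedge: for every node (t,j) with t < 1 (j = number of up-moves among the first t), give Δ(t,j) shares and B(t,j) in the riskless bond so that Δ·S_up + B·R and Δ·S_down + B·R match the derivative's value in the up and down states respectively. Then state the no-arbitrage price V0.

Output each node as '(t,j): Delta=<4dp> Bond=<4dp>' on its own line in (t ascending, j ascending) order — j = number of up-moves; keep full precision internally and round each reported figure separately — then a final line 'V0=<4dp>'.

No-arbitrage ⇒ martingale measure with p* = (R−d)/(u−d) = 0.6383.
Terminal payoffs: V(1,0)=25.0000, V(1,1)=0.0000
  t=0,j=0: stock 55.0000 → up 69.8500 (V=0.0000), down 44.0000 (V=25.0000). Price 8.2205; hedge Δ=-0.9671, bond B=61.4120.
Each (Δ,B) replicates both successor values, so the strategy is self-financing and V0 is arbitrage-free.

(0,0): Delta=-0.9671 Bond=61.4120
V0=8.2205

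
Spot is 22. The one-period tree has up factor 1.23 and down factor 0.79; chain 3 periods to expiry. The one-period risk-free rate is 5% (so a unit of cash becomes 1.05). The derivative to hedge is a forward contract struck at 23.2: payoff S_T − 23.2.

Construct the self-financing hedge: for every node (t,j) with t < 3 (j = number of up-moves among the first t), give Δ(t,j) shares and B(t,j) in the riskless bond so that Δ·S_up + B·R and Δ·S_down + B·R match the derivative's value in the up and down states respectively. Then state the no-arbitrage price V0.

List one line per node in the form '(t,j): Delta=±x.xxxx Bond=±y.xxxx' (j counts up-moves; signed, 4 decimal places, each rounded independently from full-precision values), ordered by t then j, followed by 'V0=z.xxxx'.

The replicating-portfolio and risk-neutral prices coincide; use p* = (1.05−0.79)/(1.23−0.79) = 0.5909 for the latter.
Payoff layer (t=3): V(3,0)=-12.3531, V(3,1)=-6.3119, V(3,2)=3.0942, V(3,3)=17.7391
Node (2,0) S=13.7302: V=(p*·-6.3119+(1−p*)·-12.3531)/1.05=-8.3650; Δ=(-6.3119−-12.3531)/(16.8881−10.8469)=1.0000; B=V−Δ·S=-22.0952
Node (2,1) S=21.3774: V=(p*·3.0942+(1−p*)·-6.3119)/1.05=-0.7178; Δ=(3.0942−-6.3119)/(26.2942−16.8881)=1.0000; B=V−Δ·S=-22.0952
Node (2,2) S=33.2838: V=(p*·17.7391+(1−p*)·3.0942)/1.05=11.1886; Δ=(17.7391−3.0942)/(40.9391−26.2942)=1.0000; B=V−Δ·S=-22.0952
Node (1,0) S=17.3800: V=(p*·-0.7178+(1−p*)·-8.3650)/1.05=-3.6631; Δ=(-0.7178−-8.3650)/(21.3774−13.7302)=1.0000; B=V−Δ·S=-21.0431
Node (1,1) S=27.0600: V=(p*·11.1886+(1−p*)·-0.7178)/1.05=6.0169; Δ=(11.1886−-0.7178)/(33.2838−21.3774)=1.0000; B=V−Δ·S=-21.0431
Node (0,0) S=22.0000: V=(p*·6.0169+(1−p*)·-3.6631)/1.05=1.9590; Δ=(6.0169−-3.6631)/(27.0600−17.3800)=1.0000; B=V−Δ·S=-20.0410
Check: Δ(0,0)·S0 + B(0,0) = 1.9590 = V0.

(0,0): Delta=1.0000 Bond=-20.0410
(1,0): Delta=1.0000 Bond=-21.0431
(1,1): Delta=1.0000 Bond=-21.0431
(2,0): Delta=1.0000 Bond=-22.0952
(2,1): Delta=1.0000 Bond=-22.0952
(2,2): Delta=1.0000 Bond=-22.0952
V0=1.9590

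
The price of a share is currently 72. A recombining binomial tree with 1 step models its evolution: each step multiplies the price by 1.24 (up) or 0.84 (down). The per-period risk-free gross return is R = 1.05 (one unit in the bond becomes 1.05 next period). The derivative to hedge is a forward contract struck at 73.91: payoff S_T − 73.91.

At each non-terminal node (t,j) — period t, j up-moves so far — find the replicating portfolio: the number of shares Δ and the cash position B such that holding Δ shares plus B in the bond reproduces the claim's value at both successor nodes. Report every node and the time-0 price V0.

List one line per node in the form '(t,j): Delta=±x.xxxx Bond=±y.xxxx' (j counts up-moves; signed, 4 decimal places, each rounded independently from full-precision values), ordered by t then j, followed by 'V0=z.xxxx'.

Under the risk-neutral measure, an up-move has probability p* = (R−d)/(u−d) = 0.5250 and values discount at R = 1.05.
Terminal values V(1,·): V(1,0)=-13.4300, V(1,1)=15.3700
(0,0): S=72.0000. Δ = (V_up−V_dn)/(S_up−S_dn) = (15.3700−-13.4300)/(89.2800−60.4800) = 1.0000. V = [p*·15.3700 + (1−p*)·-13.4300]/1.05 = 1.6095. B = V − Δ·S = -70.3905.
Root portfolio cost Δ·72+B reproduces V0=1.6095.

(0,0): Delta=1.0000 Bond=-70.3905
V0=1.6095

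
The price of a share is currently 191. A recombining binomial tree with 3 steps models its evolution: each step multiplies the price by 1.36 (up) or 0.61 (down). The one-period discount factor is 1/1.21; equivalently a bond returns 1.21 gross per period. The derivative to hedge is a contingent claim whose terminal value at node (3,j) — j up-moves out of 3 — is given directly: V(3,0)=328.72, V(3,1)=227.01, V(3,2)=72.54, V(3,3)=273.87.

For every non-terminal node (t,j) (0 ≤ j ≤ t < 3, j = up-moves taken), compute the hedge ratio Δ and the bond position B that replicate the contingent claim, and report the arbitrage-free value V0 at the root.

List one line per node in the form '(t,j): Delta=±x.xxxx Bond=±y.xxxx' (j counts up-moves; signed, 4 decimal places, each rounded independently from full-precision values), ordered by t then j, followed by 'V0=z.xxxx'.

(0,0): Delta=0.3593 Bond=40.0387
(1,0): Delta=-1.3611 Bond=248.8937
(1,1): Delta=0.5522 Bond=-1.6649
(2,0): Delta=-1.9081 Bond=340.0365
(2,1): Delta=-1.2998 Bond=291.4426
(2,2): Delta=0.7599 Bond=-75.3788
V0=108.6610

Risk-neutral probability p* = (R−d)/(u−d) = (1.21−0.61)/(1.36−0.61) = 0.8000.
Terminal payoffs: V(3,0)=328.7200, V(3,1)=227.0100, V(3,2)=72.5400, V(3,3)=273.8700
Node (2,0) S=71.0711: V=(p*·227.0100+(1−p*)·328.7200)/1.21=204.4231; Δ=(227.0100−328.7200)/(96.6567−43.3534)=-1.9081; B=V−Δ·S=340.0365
Node (2,1) S=158.4536: V=(p*·72.5400+(1−p*)·227.0100)/1.21=85.4826; Δ=(72.5400−227.0100)/(215.4969−96.6567)=-1.2998; B=V−Δ·S=291.4426
Node (2,2) S=353.2736: V=(p*·273.8700+(1−p*)·72.5400)/1.21=193.0612; Δ=(273.8700−72.5400)/(480.4521−215.4969)=0.7599; B=V−Δ·S=-75.3788
Node (1,0) S=116.5100: V=(p*·85.4826+(1−p*)·204.4231)/1.21=90.3064; Δ=(85.4826−204.4231)/(158.4536−71.0711)=-1.3611; B=V−Δ·S=248.8937
Node (1,1) S=259.7600: V=(p*·193.0612+(1−p*)·85.4826)/1.21=141.7731; Δ=(193.0612−85.4826)/(353.2736−158.4536)=0.5522; B=V−Δ·S=-1.6649
Node (0,0) S=191.0000: V=(p*·141.7731+(1−p*)·90.3064)/1.21=108.6610; Δ=(141.7731−90.3064)/(259.7600−116.5100)=0.3593; B=V−Δ·S=40.0387
Root portfolio cost Δ·191+B reproduces V0=108.6610.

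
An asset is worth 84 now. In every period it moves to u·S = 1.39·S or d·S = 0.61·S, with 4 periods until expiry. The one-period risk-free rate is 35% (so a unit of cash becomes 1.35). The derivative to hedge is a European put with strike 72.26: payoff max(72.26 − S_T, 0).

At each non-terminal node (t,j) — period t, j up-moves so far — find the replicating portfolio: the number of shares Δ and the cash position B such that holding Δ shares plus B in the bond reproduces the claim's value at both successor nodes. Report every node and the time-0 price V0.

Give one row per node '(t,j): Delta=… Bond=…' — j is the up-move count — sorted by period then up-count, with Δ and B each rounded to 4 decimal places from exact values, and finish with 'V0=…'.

No-arbitrage ⇒ martingale measure with p* = (R−d)/(u−d) = 0.9487.
Terminal values V(4,·): V(4,0)=60.6295, V(4,1)=45.7577, V(4,2)=11.8695, V(4,3)=0.0000, V(4,4)=0.0000
(3,0): S=19.0664. Δ = (V_up−V_dn)/(S_up−S_dn) = (45.7577−60.6295)/(26.5023−11.6305) = -1.0000. V = [p*·45.7577 + (1−p*)·60.6295]/1.35 = 34.4595. B = V − Δ·S = 53.5259.
(3,1): S=43.4464. Δ = (V_up−V_dn)/(S_up−S_dn) = (11.8695−45.7577)/(60.3905−26.5023) = -1.0000. V = [p*·11.8695 + (1−p*)·45.7577]/1.35 = 10.0795. B = V − Δ·S = 53.5259.
(3,2): S=99.0008. Δ = (V_up−V_dn)/(S_up−S_dn) = (0.0000−11.8695)/(137.6111−60.3905) = -0.1537. V = [p*·0.0000 + (1−p*)·11.8695]/1.35 = 0.4509. B = V − Δ·S = 15.6682.
(3,3): S=225.5920. Δ = (V_up−V_dn)/(S_up−S_dn) = (0.0000−0.0000)/(313.5729−137.6111) = 0.0000. V = [p*·0.0000 + (1−p*)·0.0000]/1.35 = 0.0000. B = V − Δ·S = 0.0000.
(2,0): S=31.2564. Δ = (V_up−V_dn)/(S_up−S_dn) = (10.0795−34.4595)/(43.4464−19.0664) = -1.0000. V = [p*·10.0795 + (1−p*)·34.4595]/1.35 = 8.3924. B = V − Δ·S = 39.6488.
(2,1): S=71.2236. Δ = (V_up−V_dn)/(S_up−S_dn) = (0.4509−10.0795)/(99.0008−43.4464) = -0.1733. V = [p*·0.4509 + (1−p*)·10.0795]/1.35 = 0.6997. B = V − Δ·S = 13.0442.
(2,2): S=162.2964. Δ = (V_up−V_dn)/(S_up−S_dn) = (0.0000−0.4509)/(225.5920−99.0008) = -0.0036. V = [p*·0.0000 + (1−p*)·0.4509]/1.35 = 0.0171. B = V − Δ·S = 0.5952.
(1,0): S=51.2400. Δ = (V_up−V_dn)/(S_up−S_dn) = (0.6997−8.3924)/(71.2236−31.2564) = -0.1925. V = [p*·0.6997 + (1−p*)·8.3924]/1.35 = 0.8106. B = V − Δ·S = 10.6730.
(1,1): S=116.7600. Δ = (V_up−V_dn)/(S_up−S_dn) = (0.0171−0.6997)/(162.2964−71.2236) = -0.0075. V = [p*·0.0171 + (1−p*)·0.6997]/1.35 = 0.0386. B = V − Δ·S = 0.9138.
(0,0): S=84.0000. Δ = (V_up−V_dn)/(S_up−S_dn) = (0.0386−0.8106)/(116.7600−51.2400) = -0.0118. V = [p*·0.0386 + (1−p*)·0.8106]/1.35 = 0.0579. B = V − Δ·S = 1.0476.
Each (Δ,B) replicates both successor values, so the strategy is self-financing and V0 is arbitrage-free.

(0,0): Delta=-0.0118 Bond=1.0476
(1,0): Delta=-0.1925 Bond=10.6730
(1,1): Delta=-0.0075 Bond=0.9138
(2,0): Delta=-1.0000 Bond=39.6488
(2,1): Delta=-0.1733 Bond=13.0442
(2,2): Delta=-0.0036 Bond=0.5952
(3,0): Delta=-1.0000 Bond=53.5259
(3,1): Delta=-1.0000 Bond=53.5259
(3,2): Delta=-0.1537 Bond=15.6682
(3,3): Delta=0.0000 Bond=0.0000
V0=0.0579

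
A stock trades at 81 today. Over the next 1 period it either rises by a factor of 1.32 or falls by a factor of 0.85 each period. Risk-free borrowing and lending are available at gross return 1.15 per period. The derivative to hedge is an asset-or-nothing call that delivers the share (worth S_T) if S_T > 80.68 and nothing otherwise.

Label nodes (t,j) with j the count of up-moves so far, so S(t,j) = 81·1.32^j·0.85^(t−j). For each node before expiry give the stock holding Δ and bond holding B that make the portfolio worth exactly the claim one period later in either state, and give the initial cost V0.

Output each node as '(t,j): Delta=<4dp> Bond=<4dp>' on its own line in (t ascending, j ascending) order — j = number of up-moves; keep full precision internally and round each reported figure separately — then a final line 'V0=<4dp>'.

(0,0): Delta=2.8085 Bond=-168.1443
V0=59.3451

Under the risk-neutral measure, an up-move has probability p* = (R−d)/(u−d) = 0.6383 and values discount at R = 1.15.
Terminal payoffs: V(1,0)=0.0000, V(1,1)=106.9200
(0,0): S=81.0000. Δ = (V_up−V_dn)/(S_up−S_dn) = (106.9200−0.0000)/(106.9200−68.8500) = 2.8085. V = [p*·106.9200 + (1−p*)·0.0000]/1.15 = 59.3451. B = V − Δ·S = -168.1443.
Root portfolio cost Δ·81+B reproduces V0=59.3451.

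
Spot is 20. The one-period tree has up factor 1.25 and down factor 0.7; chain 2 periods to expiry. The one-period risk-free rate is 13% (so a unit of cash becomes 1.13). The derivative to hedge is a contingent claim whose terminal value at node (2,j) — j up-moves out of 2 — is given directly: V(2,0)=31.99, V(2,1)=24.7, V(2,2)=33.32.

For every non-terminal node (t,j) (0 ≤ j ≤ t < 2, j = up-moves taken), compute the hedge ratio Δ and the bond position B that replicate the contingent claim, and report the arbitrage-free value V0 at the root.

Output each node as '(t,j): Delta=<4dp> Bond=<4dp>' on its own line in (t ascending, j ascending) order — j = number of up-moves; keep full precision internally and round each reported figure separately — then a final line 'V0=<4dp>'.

(0,0): Delta=0.4142 Bond=15.4575
(1,0): Delta=-0.9468 Bond=36.5205
(1,1): Delta=0.6269 Bond=12.1496
V0=23.7418

Under the risk-neutral measure, an up-move has probability p* = (R−d)/(u−d) = 0.7818 and values discount at R = 1.13.
At expiry t=2: V(2,0)=31.9900, V(2,1)=24.7000, V(2,2)=33.3200
  t=1,j=0: stock 14.0000 → up 17.5000 (V=24.7000), down 9.8000 (V=31.9900). Price 23.2660; hedge Δ=-0.9468, bond B=36.5205.
  t=1,j=1: stock 25.0000 → up 31.2500 (V=33.3200), down 17.5000 (V=24.7000). Price 27.8224; hedge Δ=0.6269, bond B=12.1496.
  t=0,j=0: stock 20.0000 → up 25.0000 (V=27.8224), down 14.0000 (V=23.2660). Price 23.7418; hedge Δ=0.4142, bond B=15.4575.
Root portfolio cost Δ·20+B reproduces V0=23.7418.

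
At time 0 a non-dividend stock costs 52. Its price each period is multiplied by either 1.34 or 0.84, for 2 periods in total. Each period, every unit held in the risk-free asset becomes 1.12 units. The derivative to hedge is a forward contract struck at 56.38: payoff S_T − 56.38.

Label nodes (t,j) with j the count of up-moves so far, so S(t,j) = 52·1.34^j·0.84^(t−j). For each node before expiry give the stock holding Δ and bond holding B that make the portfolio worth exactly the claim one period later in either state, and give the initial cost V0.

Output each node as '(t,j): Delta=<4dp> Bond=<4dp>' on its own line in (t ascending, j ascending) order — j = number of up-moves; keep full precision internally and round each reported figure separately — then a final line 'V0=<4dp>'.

(0,0): Delta=1.0000 Bond=-44.9458
(1,0): Delta=1.0000 Bond=-50.3393
(1,1): Delta=1.0000 Bond=-50.3393
V0=7.0542

Under the risk-neutral measure, an up-move has probability p* = (R−d)/(u−d) = 0.5600 and values discount at R = 1.12.
Payoff layer (t=2): V(2,0)=-19.6888, V(2,1)=2.1512, V(2,2)=36.9912
Node (1,0) S=43.6800: V=(p*·2.1512+(1−p*)·-19.6888)/1.12=-6.6593; Δ=(2.1512−-19.6888)/(58.5312−36.6912)=1.0000; B=V−Δ·S=-50.3393
Node (1,1) S=69.6800: V=(p*·36.9912+(1−p*)·2.1512)/1.12=19.3407; Δ=(36.9912−2.1512)/(93.3712−58.5312)=1.0000; B=V−Δ·S=-50.3393
Node (0,0) S=52.0000: V=(p*·19.3407+(1−p*)·-6.6593)/1.12=7.0542; Δ=(19.3407−-6.6593)/(69.6800−43.6800)=1.0000; B=V−Δ·S=-44.9458
Each (Δ,B) replicates both successor values, so the strategy is self-financing and V0 is arbitrage-free.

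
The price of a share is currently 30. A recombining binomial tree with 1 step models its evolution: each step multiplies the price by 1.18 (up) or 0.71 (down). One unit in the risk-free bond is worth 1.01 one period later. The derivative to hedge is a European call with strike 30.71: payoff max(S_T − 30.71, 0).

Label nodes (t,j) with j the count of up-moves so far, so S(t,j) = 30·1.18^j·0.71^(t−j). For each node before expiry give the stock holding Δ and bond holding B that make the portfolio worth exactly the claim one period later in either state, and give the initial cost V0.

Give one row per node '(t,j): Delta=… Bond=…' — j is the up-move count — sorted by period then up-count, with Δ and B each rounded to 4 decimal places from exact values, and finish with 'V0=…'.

(0,0): Delta=0.3326 Bond=-7.0147
V0=2.9640

Under the risk-neutral measure, an up-move has probability p* = (R−d)/(u−d) = 0.6383 and values discount at R = 1.01.
Terminal payoffs: V(1,0)=0.0000, V(1,1)=4.6900
Node (0,0) S=30.0000: V=(p*·4.6900+(1−p*)·0.0000)/1.01=2.9640; Δ=(4.6900−0.0000)/(35.4000−21.3000)=0.3326; B=V−Δ·S=-7.0147
Root portfolio cost Δ·30+B reproduces V0=2.9640.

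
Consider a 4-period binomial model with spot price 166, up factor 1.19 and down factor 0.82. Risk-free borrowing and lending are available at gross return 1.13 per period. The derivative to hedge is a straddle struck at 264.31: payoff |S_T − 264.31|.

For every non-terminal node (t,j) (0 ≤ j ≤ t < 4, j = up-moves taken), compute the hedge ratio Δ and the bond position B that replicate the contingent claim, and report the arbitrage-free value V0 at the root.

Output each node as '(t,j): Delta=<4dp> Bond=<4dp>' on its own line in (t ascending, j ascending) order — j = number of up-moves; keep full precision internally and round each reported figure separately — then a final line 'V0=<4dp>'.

Risk-neutral probability p* = (R−d)/(u−d) = (1.13−0.82)/(1.19−0.82) = 0.8378.
Payoff layer (t=4): V(4,0)=189.2578, V(4,1)=155.3928, V(4,2)=106.2472, V(4,3)=34.9262, V(4,4)=68.5763
(3,0): S=91.5271. Δ = (V_up−V_dn)/(S_up−S_dn) = (155.3928−189.2578)/(108.9172−75.0522) = -1.0000. V = [p*·155.3928 + (1−p*)·189.2578]/1.13 = 142.3756. B = V − Δ·S = 233.9027.
(3,1): S=132.8259. Δ = (V_up−V_dn)/(S_up−S_dn) = (106.2472−155.3928)/(158.0628−108.9172) = -1.0000. V = [p*·106.2472 + (1−p*)·155.3928]/1.13 = 101.0768. B = V − Δ·S = 233.9027.
(3,2): S=192.7595. Δ = (V_up−V_dn)/(S_up−S_dn) = (34.9262−106.2472)/(229.3838−158.0628) = -1.0000. V = [p*·34.9262 + (1−p*)·106.2472]/1.13 = 41.1431. B = V − Δ·S = 233.9027.
(3,3): S=279.7364. Δ = (V_up−V_dn)/(S_up−S_dn) = (68.5763−34.9262)/(332.8863−229.3838) = 0.3251. V = [p*·68.5763 + (1−p*)·34.9262]/1.13 = 55.8580. B = V − Δ·S = -35.0884.
(2,0): S=111.6184. Δ = (V_up−V_dn)/(S_up−S_dn) = (101.0768−142.3756)/(132.8259−91.5271) = -1.0000. V = [p*·101.0768 + (1−p*)·142.3756]/1.13 = 95.3751. B = V − Δ·S = 206.9935.
(2,1): S=161.9828. Δ = (V_up−V_dn)/(S_up−S_dn) = (41.1431−101.0768)/(192.7595−132.8259) = -1.0000. V = [p*·41.1431 + (1−p*)·101.0768]/1.13 = 45.0107. B = V − Δ·S = 206.9935.
(2,2): S=235.0726. Δ = (V_up−V_dn)/(S_up−S_dn) = (55.8580−41.1431)/(279.7364−192.7595) = 0.1692. V = [p*·55.8580 + (1−p*)·41.1431]/1.13 = 47.3202. B = V − Δ·S = 7.5503.
(1,0): S=136.1200. Δ = (V_up−V_dn)/(S_up−S_dn) = (45.0107−95.3751)/(161.9828−111.6184) = -1.0000. V = [p*·45.0107 + (1−p*)·95.3751]/1.13 = 47.0601. B = V − Δ·S = 183.1801.
(1,1): S=197.5400. Δ = (V_up−V_dn)/(S_up−S_dn) = (47.3202−45.0107)/(235.0726−161.9828) = 0.0316. V = [p*·47.3202 + (1−p*)·45.0107]/1.13 = 41.5448. B = V − Δ·S = 35.3030.
(0,0): S=166.0000. Δ = (V_up−V_dn)/(S_up−S_dn) = (41.5448−47.0601)/(197.5400−136.1200) = -0.0898. V = [p*·41.5448 + (1−p*)·47.0601]/1.13 = 37.5568. B = V − Δ·S = 52.4629.
Each (Δ,B) replicates both successor values, so the strategy is self-financing and V0 is arbitrage-free.

(0,0): Delta=-0.0898 Bond=52.4629
(1,0): Delta=-1.0000 Bond=183.1801
(1,1): Delta=0.0316 Bond=35.3030
(2,0): Delta=-1.0000 Bond=206.9935
(2,1): Delta=-1.0000 Bond=206.9935
(2,2): Delta=0.1692 Bond=7.5503
(3,0): Delta=-1.0000 Bond=233.9027
(3,1): Delta=-1.0000 Bond=233.9027
(3,2): Delta=-1.0000 Bond=233.9027
(3,3): Delta=0.3251 Bond=-35.0884
V0=37.5568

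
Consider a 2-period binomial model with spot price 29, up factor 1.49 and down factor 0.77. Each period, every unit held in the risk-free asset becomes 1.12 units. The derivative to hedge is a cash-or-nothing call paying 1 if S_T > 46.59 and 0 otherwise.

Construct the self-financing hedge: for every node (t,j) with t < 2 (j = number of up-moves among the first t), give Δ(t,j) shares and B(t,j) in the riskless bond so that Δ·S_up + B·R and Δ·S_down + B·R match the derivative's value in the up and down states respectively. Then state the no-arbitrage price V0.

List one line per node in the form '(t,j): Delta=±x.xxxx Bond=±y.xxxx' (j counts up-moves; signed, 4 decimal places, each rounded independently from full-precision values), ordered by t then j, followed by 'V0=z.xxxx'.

No-arbitrage ⇒ martingale measure with p* = (R−d)/(u−d) = 0.4861.
Terminal values V(2,·): V(2,0)=0.0000, V(2,1)=0.0000, V(2,2)=1.0000
Node (1,0) S=22.3300: V=(p*·0.0000+(1−p*)·0.0000)/1.12=0.0000; Δ=(0.0000−0.0000)/(33.2717−17.1941)=0.0000; B=V−Δ·S=0.0000
Node (1,1) S=43.2100: V=(p*·1.0000+(1−p*)·0.0000)/1.12=0.4340; Δ=(1.0000−0.0000)/(64.3829−33.2717)=0.0321; B=V−Δ·S=-0.9549
Node (0,0) S=29.0000: V=(p*·0.4340+(1−p*)·0.0000)/1.12=0.1884; Δ=(0.4340−0.0000)/(43.2100−22.3300)=0.0208; B=V−Δ·S=-0.4144
Each (Δ,B) replicates both successor values, so the strategy is self-financing and V0 is arbitrage-free.

(0,0): Delta=0.0208 Bond=-0.4144
(1,0): Delta=0.0000 Bond=0.0000
(1,1): Delta=0.0321 Bond=-0.9549
V0=0.1884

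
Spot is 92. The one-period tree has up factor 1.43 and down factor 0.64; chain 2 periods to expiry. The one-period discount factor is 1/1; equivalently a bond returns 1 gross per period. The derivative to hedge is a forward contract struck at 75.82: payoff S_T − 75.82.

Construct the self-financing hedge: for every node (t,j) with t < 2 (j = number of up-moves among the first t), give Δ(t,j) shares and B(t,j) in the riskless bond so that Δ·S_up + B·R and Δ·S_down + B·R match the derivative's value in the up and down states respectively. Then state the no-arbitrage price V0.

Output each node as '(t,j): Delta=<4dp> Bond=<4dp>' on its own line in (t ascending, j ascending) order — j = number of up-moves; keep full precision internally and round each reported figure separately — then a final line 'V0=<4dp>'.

(0,0): Delta=1.0000 Bond=-75.8200
(1,0): Delta=1.0000 Bond=-75.8200
(1,1): Delta=1.0000 Bond=-75.8200
V0=16.1800

Risk-neutral probability p* = (R−d)/(u−d) = (1−0.64)/(1.43−0.64) = 0.4557.
At expiry t=2: V(2,0)=-38.1368, V(2,1)=8.3784, V(2,2)=112.3108
(1,0): S=58.8800. Δ = (V_up−V_dn)/(S_up−S_dn) = (8.3784−-38.1368)/(84.1984−37.6832) = 1.0000. V = [p*·8.3784 + (1−p*)·-38.1368]/1 = -16.9400. B = V − Δ·S = -75.8200.
(1,1): S=131.5600. Δ = (V_up−V_dn)/(S_up−S_dn) = (112.3108−8.3784)/(188.1308−84.1984) = 1.0000. V = [p*·112.3108 + (1−p*)·8.3784]/1 = 55.7400. B = V − Δ·S = -75.8200.
(0,0): S=92.0000. Δ = (V_up−V_dn)/(S_up−S_dn) = (55.7400−-16.9400)/(131.5600−58.8800) = 1.0000. V = [p*·55.7400 + (1−p*)·-16.9400]/1 = 16.1800. B = V − Δ·S = -75.8200.
Root portfolio cost Δ·92+B reproduces V0=16.1800.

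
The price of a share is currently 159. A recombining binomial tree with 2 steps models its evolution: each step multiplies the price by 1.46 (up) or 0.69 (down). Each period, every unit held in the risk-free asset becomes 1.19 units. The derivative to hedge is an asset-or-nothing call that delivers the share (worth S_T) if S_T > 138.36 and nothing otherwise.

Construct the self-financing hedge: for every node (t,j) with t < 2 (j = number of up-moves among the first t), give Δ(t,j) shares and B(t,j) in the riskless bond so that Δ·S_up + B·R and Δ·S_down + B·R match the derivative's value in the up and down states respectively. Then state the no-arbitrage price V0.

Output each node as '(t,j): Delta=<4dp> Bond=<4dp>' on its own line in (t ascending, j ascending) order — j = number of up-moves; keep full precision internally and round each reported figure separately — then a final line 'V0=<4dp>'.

Risk-neutral probability p* = (R−d)/(u−d) = (1.19−0.69)/(1.46−0.69) = 0.6494.
Payoff layer (t=2): V(2,0)=0.0000, V(2,1)=160.1766, V(2,2)=338.9244
  t=1,j=0: stock 109.7100 → up 160.1766 (V=160.1766), down 75.6999 (V=0.0000). Price 87.4040; hedge Δ=1.8961, bond B=-120.6175.
  t=1,j=1: stock 232.1400 → up 338.9244 (V=338.9244), down 160.1766 (V=160.1766). Price 232.1400; hedge Δ=1.0000, bond B=0.0000.
  t=0,j=0: stock 159.0000 → up 232.1400 (V=232.1400), down 109.7100 (V=87.4040). Price 152.4272; hedge Δ=1.1822, bond B=-35.5416.
Check: Δ(0,0)·S0 + B(0,0) = 152.4272 = V0.

(0,0): Delta=1.1822 Bond=-35.5416
(1,0): Delta=1.8961 Bond=-120.6175
(1,1): Delta=1.0000 Bond=0.0000
V0=152.4272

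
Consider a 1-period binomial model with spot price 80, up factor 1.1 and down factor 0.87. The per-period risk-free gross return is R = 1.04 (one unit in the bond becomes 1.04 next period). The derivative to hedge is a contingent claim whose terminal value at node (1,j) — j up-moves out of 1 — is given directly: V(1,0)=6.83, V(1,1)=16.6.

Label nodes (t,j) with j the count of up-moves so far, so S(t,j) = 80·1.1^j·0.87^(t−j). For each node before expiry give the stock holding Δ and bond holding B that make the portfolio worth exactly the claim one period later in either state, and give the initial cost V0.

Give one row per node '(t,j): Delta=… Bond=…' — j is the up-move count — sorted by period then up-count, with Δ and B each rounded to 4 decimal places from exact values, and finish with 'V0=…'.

(0,0): Delta=0.5310 Bond=-28.9674
V0=13.5109

Risk-neutral probability p* = (R−d)/(u−d) = (1.04−0.87)/(1.1−0.87) = 0.7391.
Payoff layer (t=1): V(1,0)=6.8300, V(1,1)=16.6000
(0,0): S=80.0000. Δ = (V_up−V_dn)/(S_up−S_dn) = (16.6000−6.8300)/(88.0000−69.6000) = 0.5310. V = [p*·16.6000 + (1−p*)·6.8300]/1.04 = 13.5109. B = V − Δ·S = -28.9674.
Self-financing check: at every node Δ·S+B equals the discounted successor values.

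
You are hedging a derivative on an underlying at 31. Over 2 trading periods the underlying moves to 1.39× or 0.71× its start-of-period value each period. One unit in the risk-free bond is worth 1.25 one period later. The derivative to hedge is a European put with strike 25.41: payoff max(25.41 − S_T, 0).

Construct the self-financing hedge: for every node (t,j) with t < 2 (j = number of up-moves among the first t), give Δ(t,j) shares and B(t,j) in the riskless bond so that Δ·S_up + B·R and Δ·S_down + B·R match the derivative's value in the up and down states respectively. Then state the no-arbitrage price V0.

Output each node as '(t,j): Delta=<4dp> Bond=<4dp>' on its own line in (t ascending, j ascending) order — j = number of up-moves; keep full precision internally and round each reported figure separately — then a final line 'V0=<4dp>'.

No-arbitrage ⇒ martingale measure with p* = (R−d)/(u−d) = 0.7941.
Payoff layer (t=2): V(2,0)=9.7829, V(2,1)=0.0000, V(2,2)=0.0000
(1,0): S=22.0100. Δ = (V_up−V_dn)/(S_up−S_dn) = (0.0000−9.7829)/(30.5939−15.6271) = -0.6536. V = [p*·0.0000 + (1−p*)·9.7829]/1.25 = 1.6113. B = V − Δ·S = 15.9979.
(1,1): S=43.0900. Δ = (V_up−V_dn)/(S_up−S_dn) = (0.0000−0.0000)/(59.8951−30.5939) = 0.0000. V = [p*·0.0000 + (1−p*)·0.0000]/1.25 = 0.0000. B = V − Δ·S = 0.0000.
(0,0): S=31.0000. Δ = (V_up−V_dn)/(S_up−S_dn) = (0.0000−1.6113)/(43.0900−22.0100) = -0.0764. V = [p*·0.0000 + (1−p*)·1.6113]/1.25 = 0.2654. B = V − Δ·S = 2.6350.
The time-0 hedge costs 0.2654, which is the no-arbitrage price.

(0,0): Delta=-0.0764 Bond=2.6350
(1,0): Delta=-0.6536 Bond=15.9979
(1,1): Delta=0.0000 Bond=0.0000
V0=0.2654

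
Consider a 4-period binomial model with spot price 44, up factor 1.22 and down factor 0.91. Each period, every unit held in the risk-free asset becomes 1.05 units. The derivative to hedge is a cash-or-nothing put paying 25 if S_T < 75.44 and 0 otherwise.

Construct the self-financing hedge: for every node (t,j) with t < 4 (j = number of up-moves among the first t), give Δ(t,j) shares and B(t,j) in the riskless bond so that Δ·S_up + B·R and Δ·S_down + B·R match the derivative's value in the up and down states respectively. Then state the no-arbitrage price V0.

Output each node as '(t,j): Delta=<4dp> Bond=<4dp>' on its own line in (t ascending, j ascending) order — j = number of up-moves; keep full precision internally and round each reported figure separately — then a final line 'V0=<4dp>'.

(0,0): Delta=-0.1458 Bond=26.1287
(1,0): Delta=0.0000 Bond=21.5959
(1,1): Delta=-0.2779 Bond=34.5255
(2,0): Delta=0.0000 Bond=22.6757
(2,1): Delta=0.0000 Bond=22.6757
(2,2): Delta=-0.5296 Bond=52.7370
(3,0): Delta=0.0000 Bond=23.8095
(3,1): Delta=0.0000 Bond=23.8095
(3,2): Delta=0.0000 Bond=23.8095
(3,3): Delta=-1.0094 Bond=93.7020
V0=19.7120

No-arbitrage ⇒ martingale measure with p* = (R−d)/(u−d) = 0.4516.
Terminal payoffs: V(4,0)=25.0000, V(4,1)=25.0000, V(4,2)=25.0000, V(4,3)=25.0000, V(4,4)=0.0000
Node (3,0) S=33.1571: V=(p*·25.0000+(1−p*)·25.0000)/1.05=23.8095; Δ=(25.0000−25.0000)/(40.4517−30.1730)=0.0000; B=V−Δ·S=23.8095
Node (3,1) S=44.4524: V=(p*·25.0000+(1−p*)·25.0000)/1.05=23.8095; Δ=(25.0000−25.0000)/(54.2319−40.4517)=0.0000; B=V−Δ·S=23.8095
Node (3,2) S=59.5955: V=(p*·25.0000+(1−p*)·25.0000)/1.05=23.8095; Δ=(25.0000−25.0000)/(72.7066−54.2319)=0.0000; B=V−Δ·S=23.8095
Node (3,3) S=79.8973: V=(p*·0.0000+(1−p*)·25.0000)/1.05=13.0568; Δ=(0.0000−25.0000)/(97.4747−72.7066)=-1.0094; B=V−Δ·S=93.7020
Node (2,0) S=36.4364: V=(p*·23.8095+(1−p*)·23.8095)/1.05=22.6757; Δ=(23.8095−23.8095)/(44.4524−33.1571)=0.0000; B=V−Δ·S=22.6757
Node (2,1) S=48.8488: V=(p*·23.8095+(1−p*)·23.8095)/1.05=22.6757; Δ=(23.8095−23.8095)/(59.5955−44.4524)=0.0000; B=V−Δ·S=22.6757
Node (2,2) S=65.4896: V=(p*·13.0568+(1−p*)·23.8095)/1.05=18.0509; Δ=(13.0568−23.8095)/(79.8973−59.5955)=-0.5296; B=V−Δ·S=52.7370
Node (1,0) S=40.0400: V=(p*·22.6757+(1−p*)·22.6757)/1.05=21.5959; Δ=(22.6757−22.6757)/(48.8488−36.4364)=0.0000; B=V−Δ·S=21.5959
Node (1,1) S=53.6800: V=(p*·18.0509+(1−p*)·22.6757)/1.05=19.6068; Δ=(18.0509−22.6757)/(65.4896−48.8488)=-0.2779; B=V−Δ·S=34.5255
Node (0,0) S=44.0000: V=(p*·19.6068+(1−p*)·21.5959)/1.05=19.7120; Δ=(19.6068−21.5959)/(53.6800−40.0400)=-0.1458; B=V−Δ·S=26.1287
Root portfolio cost Δ·44+B reproduces V0=19.7120.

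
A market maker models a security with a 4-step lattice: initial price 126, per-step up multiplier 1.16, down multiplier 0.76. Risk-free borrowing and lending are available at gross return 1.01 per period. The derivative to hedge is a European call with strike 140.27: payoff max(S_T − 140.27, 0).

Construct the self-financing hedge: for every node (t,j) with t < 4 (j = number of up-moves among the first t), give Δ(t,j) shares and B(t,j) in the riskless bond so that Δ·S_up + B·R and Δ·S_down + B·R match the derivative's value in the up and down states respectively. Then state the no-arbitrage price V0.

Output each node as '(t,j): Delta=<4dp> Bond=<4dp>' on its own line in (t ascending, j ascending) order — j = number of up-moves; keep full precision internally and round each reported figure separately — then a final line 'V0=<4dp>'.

(0,0): Delta=0.4477 Bond=-40.2924
(1,0): Delta=0.0920 Bond=-6.6283
(1,1): Delta=0.5876 Bond=-61.1355
(2,0): Delta=0.0000 Bond=0.0000
(2,1): Delta=0.1281 Bond=-10.7114
(2,2): Delta=0.7682 Bond=-92.3681
(3,0): Delta=0.0000 Bond=0.0000
(3,1): Delta=0.0000 Bond=0.0000
(3,2): Delta=0.1785 Bond=-17.3096
(3,3): Delta=1.0000 Bond=-138.8812
V0=16.1230

The replicating-portfolio and risk-neutral prices coincide; use p* = (1.01−0.76)/(1.16−0.76) = 0.6250 for the latter.
At expiry t=4: V(4,0)=0.0000, V(4,1)=0.0000, V(4,2)=0.0000, V(4,3)=9.2014, V(4,4)=87.8706
  t=3,j=0: stock 55.3110 → up 64.1607 (V=0.0000), down 42.0363 (V=0.0000). Price 0.0000; hedge Δ=0.0000, bond B=0.0000.
  t=3,j=1: stock 84.4220 → up 97.9295 (V=0.0000), down 64.1607 (V=0.0000). Price 0.0000; hedge Δ=0.0000, bond B=0.0000.
  t=3,j=2: stock 128.8547 → up 149.4714 (V=9.2014), down 97.9295 (V=0.0000). Price 5.6939; hedge Δ=0.1785, bond B=-17.3096.
  t=3,j=3: stock 196.6729 → up 228.1406 (V=87.8706), down 149.4714 (V=9.2014). Price 57.7917; hedge Δ=1.0000, bond B=-138.8812.
  t=2,j=0: stock 72.7776 → up 84.4220 (V=0.0000), down 55.3110 (V=0.0000). Price 0.0000; hedge Δ=0.0000, bond B=0.0000.
  t=2,j=1: stock 111.0816 → up 128.8547 (V=5.6939), down 84.4220 (V=0.0000). Price 3.5235; hedge Δ=0.1281, bond B=-10.7114.
  t=2,j=2: stock 169.5456 → up 196.6729 (V=57.7917), down 128.8547 (V=5.6939). Price 37.8763; hedge Δ=0.7682, bond B=-92.3681.
  t=1,j=0: stock 95.7600 → up 111.0816 (V=3.5235), down 72.7776 (V=0.0000). Price 2.1804; hedge Δ=0.0920, bond B=-6.6283.
  t=1,j=1: stock 146.1600 → up 169.5456 (V=37.8763), down 111.0816 (V=3.5235). Price 24.7465; hedge Δ=0.5876, bond B=-61.1355.
  t=0,j=0: stock 126.0000 → up 146.1600 (V=24.7465), down 95.7600 (V=2.1804). Price 16.1230; hedge Δ=0.4477, bond B=-40.2924.
Root portfolio cost Δ·126+B reproduces V0=16.1230.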